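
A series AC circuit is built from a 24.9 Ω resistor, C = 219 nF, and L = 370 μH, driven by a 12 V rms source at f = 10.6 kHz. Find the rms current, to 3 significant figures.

238 mA

ω = 2πf = 66600 rad/s
X_L = ωL = 24.6 Ω
X_C = 1/(ωC) = 68.6 Ω
Net reactance X = X_L − X_C = -43.9 Ω
Z = 24.9 − j43.9 Ω
|Z| = √(24.9² + 43.9²) = 50.5 Ω
I = V/|Z| = 12/50.5 = 238 mA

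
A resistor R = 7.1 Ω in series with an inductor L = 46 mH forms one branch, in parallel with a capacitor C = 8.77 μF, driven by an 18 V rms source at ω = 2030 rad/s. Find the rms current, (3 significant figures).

X_L = ωL = 93.4 Ω
X_C = 1/(ωC) = 56.2 Ω
Branch 1 (R+jX_L): Z₁ = 7.10 + j93.4 Ω, |Z₁| = 93.6 Ω
Branch 2 (−jX_C): Z₂ = −j56.2 Ω
Parallel: Z = Z₁Z₂/(Z₁+Z₂), |Z| = 139 Ω, ∠Z = -83.5°
I = V/|Z| = 18/139 = 130 mA

130 mA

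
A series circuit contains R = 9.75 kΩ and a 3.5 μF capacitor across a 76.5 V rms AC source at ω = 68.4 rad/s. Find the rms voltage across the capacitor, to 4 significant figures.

X_C = 1/(ωC) = 4177 Ω
Z = 9750 − j4177 Ω
|Z| = √(9750² + 4177²) = 10610 Ω
I = V/|Z| = 7.212 mA
V_C = I·|Z_C| = 0.007212 × 4177 = 30.13 V

30.13 V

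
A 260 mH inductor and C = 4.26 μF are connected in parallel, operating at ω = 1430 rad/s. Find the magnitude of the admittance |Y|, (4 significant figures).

X_L = ωL = 371.8 Ω
X_C = 1/(ωC) = 164.2 Ω
Parallel: admittances add. Y = 1/(jωL) + jωC
Y = (0 + j0.003402) S
|Y| = 0.003402 S → |Z| = 1/|Y| = 293.9 Ω, ∠Z = −∠Y = -90.00°

3.402 mS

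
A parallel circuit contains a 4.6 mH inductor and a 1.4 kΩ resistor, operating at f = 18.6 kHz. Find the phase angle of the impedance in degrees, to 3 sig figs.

ω = 2πf = 116900 rad/s
X_L = ωL = 538 Ω
Parallel: admittances add. Y = 1/R + 1/(jωL)
Y = (0.000714 − j0.00186) S
|Y| = 0.00199 S → |Z| = 1/|Y| = 502 Ω, ∠Z = −∠Y = 69.0°

69.0°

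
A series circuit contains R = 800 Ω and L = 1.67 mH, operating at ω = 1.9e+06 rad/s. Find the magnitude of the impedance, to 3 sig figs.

3270 Ω

X_L = ωL = 3170 Ω
Z = 800 + j3170 Ω
|Z| = √(800² + 3170²) = 3270 Ω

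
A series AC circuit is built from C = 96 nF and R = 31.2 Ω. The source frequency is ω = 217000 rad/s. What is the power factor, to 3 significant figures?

X_C = 1/(ωC) = 48.0 Ω
Z = 31.2 − j48.0 Ω
|Z| = √(31.2² + 48.0²) = 57.3 Ω
∠Z = arctan(-48.0/31.2) = -57.0°
cos φ = cos(-57.0°) = 0.545

0.545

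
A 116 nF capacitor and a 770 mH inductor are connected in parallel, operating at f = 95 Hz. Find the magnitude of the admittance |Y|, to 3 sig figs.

ω = 2πf = 596.9 rad/s
X_L = ωL = 460 Ω
X_C = 1/(ωC) = 14400 Ω
Parallel: admittances add. Y = 1/(jωL) + jωC
Y = (0 − j0.00211) S
|Y| = 0.00211 S → |Z| = 1/|Y| = 475 Ω, ∠Z = −∠Y = 90.0°

2.11 mS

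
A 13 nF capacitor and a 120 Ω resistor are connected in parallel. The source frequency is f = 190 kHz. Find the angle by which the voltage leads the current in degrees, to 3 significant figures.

-61.8°

ω = 2πf = 1.194e+06 rad/s
X_C = 1/(ωC) = 64.4 Ω
Parallel: admittances add. Y = 1/R + jωC
Y = (0.00833 + j0.0155) S
|Y| = 0.0176 S → |Z| = 1/|Y| = 56.8 Ω, ∠Z = −∠Y = -61.8°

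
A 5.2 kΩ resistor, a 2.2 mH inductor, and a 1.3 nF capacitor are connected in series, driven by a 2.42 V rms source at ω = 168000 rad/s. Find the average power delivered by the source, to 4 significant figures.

680.4 μW

X_L = ωL = 369.6 Ω
X_C = 1/(ωC) = 4579 Ω
Net reactance X = X_L − X_C = -4209 Ω
Z = 5200 − j4209 Ω
|Z| = √(5200² + 4209²) = 6690 Ω
∠Z = arctan(-4209/5200) = -38.99°
I = V/|Z| = 361.7 μA
P = VI cos φ = 2.42 × 0.0003617 × cos(-38.99°) = 680.4 μW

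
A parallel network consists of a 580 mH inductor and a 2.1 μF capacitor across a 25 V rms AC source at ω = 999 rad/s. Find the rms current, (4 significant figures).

9.301 mA

X_L = ωL = 579.4 Ω
X_C = 1/(ωC) = 476.7 Ω
Parallel: admittances add. Y = 1/(jωL) + jωC
Y = (0 + j0.0003720) S
|Y| = 0.0003720 S → |Z| = 1/|Y| = 2688 Ω, ∠Z = −∠Y = -90.00°
I = V/|Z| = 25/2688 = 9.301 mA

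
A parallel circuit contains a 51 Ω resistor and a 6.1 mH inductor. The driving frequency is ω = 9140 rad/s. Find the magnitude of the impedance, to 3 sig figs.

37.6 Ω

X_L = ωL = 55.8 Ω
Parallel: admittances add. Y = 1/R + 1/(jωL)
Y = (0.0196 − j0.0179) S
|Y| = 0.0266 S → |Z| = 1/|Y| = 37.6 Ω, ∠Z = −∠Y = 42.5°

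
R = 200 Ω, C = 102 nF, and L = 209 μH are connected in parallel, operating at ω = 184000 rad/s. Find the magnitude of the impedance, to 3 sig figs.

114 Ω

X_L = ωL = 38.5 Ω
X_C = 1/(ωC) = 53.3 Ω
Parallel: admittances add. Y = 1/R + 1/(jωL) + jωC
Y = (0.00500 − j0.00724) S
|Y| = 0.00880 S → |Z| = 1/|Y| = 114 Ω, ∠Z = −∠Y = 55.4°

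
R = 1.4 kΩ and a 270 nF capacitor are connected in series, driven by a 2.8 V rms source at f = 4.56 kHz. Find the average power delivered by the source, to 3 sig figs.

5.55 mW

ω = 2πf = 28650 rad/s
X_C = 1/(ωC) = 129 Ω
Z = 1400 − j129 Ω
|Z| = √(1400² + 129²) = 1410 Ω
∠Z = arctan(-129/1400) = -5.28°
I = V/|Z| = 1.99 mA
P = VI cos φ = 2.8 × 0.00199 × cos(-5.28°) = 5.55 mW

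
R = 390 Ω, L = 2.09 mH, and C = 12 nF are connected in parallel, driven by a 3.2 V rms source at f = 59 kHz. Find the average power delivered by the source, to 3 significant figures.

ω = 2πf = 370700 rad/s
X_L = ωL = 775 Ω
X_C = 1/(ωC) = 225 Ω
Parallel: admittances add. Y = 1/R + 1/(jωL) + jωC
Y = (0.00256 + j0.00316) S
|Y| = 0.00407 S → |Z| = 1/|Y| = 246 Ω, ∠Z = −∠Y = -50.9°
I = V/|Z| = 13.0 mA
P = VI cos φ = 3.2 × 0.0130 × cos(-50.9°) = 26.3 mW

26.3 mW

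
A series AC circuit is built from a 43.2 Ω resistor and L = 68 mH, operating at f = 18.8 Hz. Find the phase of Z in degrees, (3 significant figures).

10.5°

ω = 2πf = 118.1 rad/s
X_L = ωL = 8.03 Ω
Z = 43.2 + j8.03 Ω
|Z| = √(43.2² + 8.03²) = 43.9 Ω
∠Z = arctan(8.03/43.2) = 10.5°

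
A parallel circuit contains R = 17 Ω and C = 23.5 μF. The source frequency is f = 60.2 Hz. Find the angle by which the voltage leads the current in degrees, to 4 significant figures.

ω = 2πf = 378.2 rad/s
X_C = 1/(ωC) = 112.5 Ω
Parallel: admittances add. Y = 1/R + jωC
Y = (0.05882 + j0.008889) S
|Y| = 0.05949 S → |Z| = 1/|Y| = 16.81 Ω, ∠Z = −∠Y = -8.593°

-8.593°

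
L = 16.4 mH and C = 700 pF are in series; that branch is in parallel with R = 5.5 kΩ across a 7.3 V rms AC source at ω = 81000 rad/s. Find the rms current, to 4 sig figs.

1.401 mA

X_L = ωL = 1328 Ω
X_C = 1/(ωC) = 17640 Ω
Branch 1: Z₁ = R = 5500 Ω
Branch 2 (series LC): Z₂ = j(X_L − X_C) = −j16310 Ω
Parallel: Z = Z₁Z₂/(Z₁+Z₂), |Z| = 5212 Ω, ∠Z = -18.64°
I = V/|Z| = 7.3/5212 = 1.401 mA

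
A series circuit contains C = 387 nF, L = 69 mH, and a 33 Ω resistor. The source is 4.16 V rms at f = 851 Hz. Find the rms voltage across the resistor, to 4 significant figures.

1.154 V

ω = 2πf = 5347 rad/s
X_L = ωL = 368.9 Ω
X_C = 1/(ωC) = 483.3 Ω
Net reactance X = X_L − X_C = -114.3 Ω
Z = 33.00 − j114.3 Ω
|Z| = √(33.00² + 114.3²) = 119.0 Ω
I = V/|Z| = 34.96 mA
V_R = I·|Z_R| = 0.03496 × 33.00 = 1.154 V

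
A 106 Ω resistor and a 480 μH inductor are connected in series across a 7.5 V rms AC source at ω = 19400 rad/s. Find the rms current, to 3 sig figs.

70.5 mA

X_L = ωL = 9.31 Ω
Z = 106 + j9.31 Ω
|Z| = √(106² + 9.31²) = 106 Ω
I = V/|Z| = 7.5/106 = 70.5 mA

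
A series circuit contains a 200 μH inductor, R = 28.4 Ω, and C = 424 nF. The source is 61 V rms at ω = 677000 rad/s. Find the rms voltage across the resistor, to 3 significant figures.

12.8 V

X_L = ωL = 135 Ω
X_C = 1/(ωC) = 3.48 Ω
Net reactance X = X_L − X_C = 132 Ω
Z = 28.4 + j132 Ω
|Z| = √(28.4² + 132²) = 135 Ω
I = V/|Z| = 452 mA
V_R = I·|Z_R| = 0.452 × 28.4 = 12.8 V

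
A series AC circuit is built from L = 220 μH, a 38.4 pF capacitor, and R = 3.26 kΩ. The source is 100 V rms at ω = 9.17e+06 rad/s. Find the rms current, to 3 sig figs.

X_L = ωL = 2020 Ω
X_C = 1/(ωC) = 2840 Ω
Net reactance X = X_L − X_C = -822 Ω
Z = 3260 − j822 Ω
|Z| = √(3260² + 822²) = 3360 Ω
I = V/|Z| = 100/3360 = 29.7 mA

29.7 mA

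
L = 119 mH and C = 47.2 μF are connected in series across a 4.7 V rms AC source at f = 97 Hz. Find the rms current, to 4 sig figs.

ω = 2πf = 609.5 rad/s
X_L = ωL = 72.53 Ω
X_C = 1/(ωC) = 34.76 Ω
Net reactance X = X_L − X_C = 37.76 Ω
Z = j37.76 Ω
|Z| = √(0² + 37.76²) = 37.76 Ω
I = V/|Z| = 4.7/37.76 = 124.5 mA

124.5 mA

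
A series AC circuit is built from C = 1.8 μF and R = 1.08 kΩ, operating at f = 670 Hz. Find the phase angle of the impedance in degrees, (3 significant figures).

ω = 2πf = 4210 rad/s
X_C = 1/(ωC) = 132 Ω
Z = 1080 − j132 Ω
|Z| = √(1080² + 132²) = 1090 Ω
∠Z = arctan(-132/1080) = -6.97°

-6.97°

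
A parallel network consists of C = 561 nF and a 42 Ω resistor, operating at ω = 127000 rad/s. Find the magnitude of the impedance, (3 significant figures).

13.3 Ω

X_C = 1/(ωC) = 14.0 Ω
Parallel: admittances add. Y = 1/R + jωC
Y = (0.0238 + j0.0712) S
|Y| = 0.0751 S → |Z| = 1/|Y| = 13.3 Ω, ∠Z = −∠Y = -71.5°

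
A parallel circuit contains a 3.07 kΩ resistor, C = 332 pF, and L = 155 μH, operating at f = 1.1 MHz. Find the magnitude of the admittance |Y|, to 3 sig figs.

1.40 mS

ω = 2πf = 6.912e+06 rad/s
X_L = ωL = 1070 Ω
X_C = 1/(ωC) = 436 Ω
Parallel: admittances add. Y = 1/R + 1/(jωL) + jωC
Y = (0.000326 + j0.00136) S
|Y| = 0.00140 S → |Z| = 1/|Y| = 714 Ω, ∠Z = −∠Y = -76.5°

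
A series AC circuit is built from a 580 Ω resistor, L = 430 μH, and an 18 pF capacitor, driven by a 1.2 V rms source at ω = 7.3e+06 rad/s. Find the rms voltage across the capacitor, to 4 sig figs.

X_L = ωL = 3139 Ω
X_C = 1/(ωC) = 7610 Ω
Net reactance X = X_L − X_C = -4471 Ω
Z = 580.0 − j4471 Ω
|Z| = √(580.0² + 4471²) = 4509 Ω
I = V/|Z| = 266.1 μA
V_C = I·|Z_C| = 0.0002661 × 7610 = 2.025 V

2.025 V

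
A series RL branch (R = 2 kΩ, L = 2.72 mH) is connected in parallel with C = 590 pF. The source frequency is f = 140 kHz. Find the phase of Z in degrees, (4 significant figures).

-53.00°

ω = 2πf = 879600 rad/s
X_L = ωL = 2393 Ω
X_C = 1/(ωC) = 1927 Ω
Branch 1 (R+jX_L): Z₁ = 2000 + j2393 Ω, |Z₁| = 3118 Ω
Branch 2 (−jX_C): Z₂ = −j1927 Ω
Parallel: Z = Z₁Z₂/(Z₁+Z₂), |Z| = 2926 Ω, ∠Z = -53.00°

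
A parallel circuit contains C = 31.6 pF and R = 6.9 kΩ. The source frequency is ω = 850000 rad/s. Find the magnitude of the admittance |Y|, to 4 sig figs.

X_C = 1/(ωC) = 37230 Ω
Parallel: admittances add. Y = 1/R + jωC
Y = (0.0001449 + j2.686e-05) S
|Y| = 0.0001474 S → |Z| = 1/|Y| = 6784 Ω, ∠Z = −∠Y = -10.50°

147.4 μS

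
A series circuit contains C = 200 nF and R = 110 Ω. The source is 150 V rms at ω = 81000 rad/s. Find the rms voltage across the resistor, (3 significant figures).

131 V

X_C = 1/(ωC) = 61.7 Ω
Z = 110 − j61.7 Ω
|Z| = √(110² + 61.7²) = 126 Ω
I = V/|Z| = 1.19 A
V_R = I·|Z_R| = 1.19 × 110 = 131 V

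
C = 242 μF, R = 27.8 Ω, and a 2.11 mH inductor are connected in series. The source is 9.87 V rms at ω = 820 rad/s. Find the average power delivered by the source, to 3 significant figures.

3.46 W

X_L = ωL = 1.73 Ω
X_C = 1/(ωC) = 5.04 Ω
Net reactance X = X_L − X_C = -3.31 Ω
Z = 27.8 − j3.31 Ω
|Z| = √(27.8² + 3.31²) = 28.0 Ω
∠Z = arctan(-3.31/27.8) = -6.79°
I = V/|Z| = 353 mA
P = VI cos φ = 9.87 × 0.353 × cos(-6.79°) = 3.46 W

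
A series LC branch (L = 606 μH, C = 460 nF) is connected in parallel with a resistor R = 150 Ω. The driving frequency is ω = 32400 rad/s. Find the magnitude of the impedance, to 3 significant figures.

X_L = ωL = 19.6 Ω
X_C = 1/(ωC) = 67.1 Ω
Branch 1: Z₁ = R = 150 Ω
Branch 2 (series LC): Z₂ = j(X_L − X_C) = −j47.5 Ω
Parallel: Z = Z₁Z₂/(Z₁+Z₂), |Z| = 45.3 Ω, ∠Z = -72.4°

45.3 Ω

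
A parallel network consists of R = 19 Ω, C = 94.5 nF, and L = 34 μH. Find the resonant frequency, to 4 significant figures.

88.79 kHz

ω₀ = 1/√(LC) = 1/√(3.4e-05 × 9.45e-08) = 557900 rad/s
f₀ = ω₀/(2π) = 88.79 kHz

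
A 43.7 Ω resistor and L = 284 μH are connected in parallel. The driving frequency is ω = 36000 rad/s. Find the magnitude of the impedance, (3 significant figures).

X_L = ωL = 10.2 Ω
Parallel: admittances add. Y = 1/R + 1/(jωL)
Y = (0.0229 − j0.0978) S
|Y| = 0.100 S → |Z| = 1/|Y| = 9.96 Ω, ∠Z = −∠Y = 76.8°

9.96 Ω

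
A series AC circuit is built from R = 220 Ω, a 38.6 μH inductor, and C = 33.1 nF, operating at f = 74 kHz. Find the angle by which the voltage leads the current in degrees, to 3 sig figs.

-12.1°

ω = 2πf = 465000 rad/s
X_L = ωL = 17.9 Ω
X_C = 1/(ωC) = 65.0 Ω
Net reactance X = X_L − X_C = -47.0 Ω
Z = 220 − j47.0 Ω
|Z| = √(220² + 47.0²) = 225 Ω
∠Z = arctan(-47.0/220) = -12.1°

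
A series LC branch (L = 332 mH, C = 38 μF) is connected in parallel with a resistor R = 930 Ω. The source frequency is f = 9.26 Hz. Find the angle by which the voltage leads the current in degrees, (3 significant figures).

ω = 2πf = 58.18 rad/s
X_L = ωL = 19.3 Ω
X_C = 1/(ωC) = 452 Ω
Branch 1: Z₁ = R = 930 Ω
Branch 2 (series LC): Z₂ = j(X_L − X_C) = −j433 Ω
Parallel: Z = Z₁Z₂/(Z₁+Z₂), |Z| = 393 Ω, ∠Z = -65.0°

-65.0°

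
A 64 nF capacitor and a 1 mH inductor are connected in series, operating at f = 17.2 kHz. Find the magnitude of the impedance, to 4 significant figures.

36.51 Ω

ω = 2πf = 108100 rad/s
X_L = ωL = 108.1 Ω
X_C = 1/(ωC) = 144.6 Ω
Net reactance X = X_L − X_C = -36.51 Ω
Z = − j36.51 Ω
|Z| = √(0² + 36.51²) = 36.51 Ω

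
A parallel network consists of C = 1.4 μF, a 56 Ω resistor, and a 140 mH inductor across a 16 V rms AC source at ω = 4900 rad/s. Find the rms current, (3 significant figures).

X_L = ωL = 686 Ω
X_C = 1/(ωC) = 146 Ω
Parallel: admittances add. Y = 1/R + 1/(jωL) + jωC
Y = (0.0179 + j0.00540) S
|Y| = 0.0187 S → |Z| = 1/|Y| = 53.6 Ω, ∠Z = −∠Y = -16.8°
I = V/|Z| = 16/53.6 = 299 mA

299 mA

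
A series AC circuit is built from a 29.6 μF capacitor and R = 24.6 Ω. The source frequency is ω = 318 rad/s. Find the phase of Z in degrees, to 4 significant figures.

X_C = 1/(ωC) = 106.2 Ω
Z = 24.60 − j106.2 Ω
|Z| = √(24.60² + 106.2²) = 109.0 Ω
∠Z = arctan(-106.2/24.60) = -76.96°

-76.96°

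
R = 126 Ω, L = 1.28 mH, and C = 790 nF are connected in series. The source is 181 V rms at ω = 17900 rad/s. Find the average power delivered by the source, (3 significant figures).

227 W

X_L = ωL = 22.9 Ω
X_C = 1/(ωC) = 70.7 Ω
Net reactance X = X_L − X_C = -47.8 Ω
Z = 126 − j47.8 Ω
|Z| = √(126² + 47.8²) = 135 Ω
∠Z = arctan(-47.8/126) = -20.8°
I = V/|Z| = 1.34 A
P = VI cos φ = 181 × 1.34 × cos(-20.8°) = 227 W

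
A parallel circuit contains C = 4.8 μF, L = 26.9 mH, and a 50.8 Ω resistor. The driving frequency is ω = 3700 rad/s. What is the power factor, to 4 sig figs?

0.9311

X_L = ωL = 99.53 Ω
X_C = 1/(ωC) = 56.31 Ω
Parallel: admittances add. Y = 1/R + 1/(jωL) + jωC
Y = (0.01969 + j0.007713) S
|Y| = 0.02114 S → |Z| = 1/|Y| = 47.30 Ω, ∠Z = −∠Y = -21.40°
cos φ = cos(-21.40°) = 0.9311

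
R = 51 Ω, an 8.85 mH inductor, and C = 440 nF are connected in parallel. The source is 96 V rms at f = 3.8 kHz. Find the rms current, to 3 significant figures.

1.96 A

ω = 2πf = 23880 rad/s
X_L = ωL = 211 Ω
X_C = 1/(ωC) = 95.2 Ω
Parallel: admittances add. Y = 1/R + 1/(jωL) + jωC
Y = (0.0196 + j0.00577) S
|Y| = 0.0204 S → |Z| = 1/|Y| = 48.9 Ω, ∠Z = −∠Y = -16.4°
I = V/|Z| = 96/48.9 = 1.96 A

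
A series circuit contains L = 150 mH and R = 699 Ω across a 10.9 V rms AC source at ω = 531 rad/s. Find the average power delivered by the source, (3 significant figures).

168 mW

X_L = ωL = 79.6 Ω
Z = 699 + j79.6 Ω
|Z| = √(699² + 79.6²) = 704 Ω
∠Z = arctan(79.6/699) = 6.50°
I = V/|Z| = 15.5 mA
P = VI cos φ = 10.9 × 0.0155 × cos(6.50°) = 168 mW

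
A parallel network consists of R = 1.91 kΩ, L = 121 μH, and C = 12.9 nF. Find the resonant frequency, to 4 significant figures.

ω₀ = 1/√(LC) = 1/√(0.000121 × 1.29e-08) = 800400 rad/s
f₀ = ω₀/(2π) = 127.4 kHz

127.4 kHz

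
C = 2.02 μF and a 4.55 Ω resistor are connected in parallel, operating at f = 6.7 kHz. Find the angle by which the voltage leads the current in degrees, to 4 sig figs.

ω = 2πf = 42100 rad/s
X_C = 1/(ωC) = 11.76 Ω
Parallel: admittances add. Y = 1/R + jωC
Y = (0.2198 + j0.08504) S
|Y| = 0.2357 S → |Z| = 1/|Y| = 4.243 Ω, ∠Z = −∠Y = -21.15°

-21.15°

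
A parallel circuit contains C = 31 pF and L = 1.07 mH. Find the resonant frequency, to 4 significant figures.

ω₀ = 1/√(LC) = 1/√(0.00107 × 3.1e-11) = 5.491e+06 rad/s
f₀ = ω₀/(2π) = 873.9 kHz

873.9 kHz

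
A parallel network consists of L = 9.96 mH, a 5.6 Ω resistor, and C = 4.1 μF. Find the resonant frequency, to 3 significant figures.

788 Hz

ω₀ = 1/√(LC) = 1/√(0.00996 × 4.1e-06) = 4949 rad/s
f₀ = ω₀/(2π) = 788 Hz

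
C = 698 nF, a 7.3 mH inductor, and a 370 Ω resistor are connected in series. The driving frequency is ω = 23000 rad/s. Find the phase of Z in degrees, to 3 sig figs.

X_L = ωL = 168 Ω
X_C = 1/(ωC) = 62.3 Ω
Net reactance X = X_L − X_C = 106 Ω
Z = 370 + j106 Ω
|Z| = √(370² + 106²) = 385 Ω
∠Z = arctan(106/370) = 15.9°

15.9°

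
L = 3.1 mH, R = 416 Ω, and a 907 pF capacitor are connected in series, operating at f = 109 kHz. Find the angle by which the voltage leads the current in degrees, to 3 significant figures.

51.0°

ω = 2πf = 684900 rad/s
X_L = ωL = 2120 Ω
X_C = 1/(ωC) = 1610 Ω
Net reactance X = X_L − X_C = 513 Ω
Z = 416 + j513 Ω
|Z| = √(416² + 513²) = 661 Ω
∠Z = arctan(513/416) = 51.0°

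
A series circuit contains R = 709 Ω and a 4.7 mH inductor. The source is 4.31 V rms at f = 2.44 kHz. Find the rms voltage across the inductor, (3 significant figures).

0.436 V

ω = 2πf = 15330 rad/s
X_L = ωL = 72.1 Ω
Z = 709 + j72.1 Ω
|Z| = √(709² + 72.1²) = 713 Ω
I = V/|Z| = 6.05 mA
V_L = I·|Z_L| = 0.00605 × 72.1 = 0.436 V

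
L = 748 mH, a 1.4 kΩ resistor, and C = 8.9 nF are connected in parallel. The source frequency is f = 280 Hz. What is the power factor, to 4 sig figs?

ω = 2πf = 1759 rad/s
X_L = ωL = 1316 Ω
X_C = 1/(ωC) = 63870 Ω
Parallel: admittances add. Y = 1/R + 1/(jωL) + jωC
Y = (0.0007143 − j0.0007442) S
|Y| = 0.001032 S → |Z| = 1/|Y| = 969.4 Ω, ∠Z = −∠Y = 46.18°
cos φ = cos(46.18°) = 0.6924

0.6924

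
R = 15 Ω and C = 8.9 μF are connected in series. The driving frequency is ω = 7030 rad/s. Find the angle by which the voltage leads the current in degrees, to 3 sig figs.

-46.8°

X_C = 1/(ωC) = 16.0 Ω
Z = 15.0 − j16.0 Ω
|Z| = √(15.0² + 16.0²) = 21.9 Ω
∠Z = arctan(-16.0/15.0) = -46.8°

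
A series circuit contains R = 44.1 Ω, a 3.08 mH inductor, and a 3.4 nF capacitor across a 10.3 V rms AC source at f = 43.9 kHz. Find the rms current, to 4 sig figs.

46.57 mA

ω = 2πf = 275800 rad/s
X_L = ωL = 849.6 Ω
X_C = 1/(ωC) = 1066 Ω
Net reactance X = X_L − X_C = -216.7 Ω
Z = 44.10 − j216.7 Ω
|Z| = √(44.10² + 216.7²) = 221.2 Ω
I = V/|Z| = 10.3/221.2 = 46.57 mA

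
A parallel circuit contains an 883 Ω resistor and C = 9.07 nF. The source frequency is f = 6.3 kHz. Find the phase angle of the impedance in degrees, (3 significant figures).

-17.6°

ω = 2πf = 39580 rad/s
X_C = 1/(ωC) = 2790 Ω
Parallel: admittances add. Y = 1/R + jωC
Y = (0.00113 + j0.000359) S
|Y| = 0.00119 S → |Z| = 1/|Y| = 842 Ω, ∠Z = −∠Y = -17.6°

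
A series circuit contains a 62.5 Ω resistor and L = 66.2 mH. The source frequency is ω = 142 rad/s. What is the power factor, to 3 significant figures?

0.989

X_L = ωL = 9.40 Ω
Z = 62.5 + j9.40 Ω
|Z| = √(62.5² + 9.40²) = 63.2 Ω
∠Z = arctan(9.40/62.5) = 8.55°
cos φ = cos(8.55°) = 0.989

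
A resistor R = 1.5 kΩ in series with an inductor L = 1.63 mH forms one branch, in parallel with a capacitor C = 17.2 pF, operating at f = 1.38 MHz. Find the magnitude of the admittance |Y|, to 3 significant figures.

ω = 2πf = 8.671e+06 rad/s
X_L = ωL = 14100 Ω
X_C = 1/(ωC) = 6710 Ω
Branch 1 (R+jX_L): Z₁ = 1500 + j14100 Ω, |Z₁| = 14200 Ω
Branch 2 (−jX_C): Z₂ = −j6710 Ω
Parallel: Z = Z₁Z₂/(Z₁+Z₂), |Z| = 12600 Ω, ∠Z = -84.6°
|Y| = 1/|Z| = 79.5 μS

79.5 μS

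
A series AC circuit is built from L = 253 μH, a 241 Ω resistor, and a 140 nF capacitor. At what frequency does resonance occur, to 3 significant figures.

26.7 kHz

ω₀ = 1/√(LC) = 1/√(0.000253 × 1.4e-07) = 168000 rad/s
f₀ = ω₀/(2π) = 26.7 kHz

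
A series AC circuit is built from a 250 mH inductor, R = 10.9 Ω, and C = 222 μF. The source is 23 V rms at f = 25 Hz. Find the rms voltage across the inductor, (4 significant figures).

ω = 2πf = 157.1 rad/s
X_L = ωL = 39.27 Ω
X_C = 1/(ωC) = 28.68 Ω
Net reactance X = X_L − X_C = 10.59 Ω
Z = 10.90 + j10.59 Ω
|Z| = √(10.90² + 10.59²) = 15.20 Ω
I = V/|Z| = 1.513 A
V_L = I·|Z_L| = 1.513 × 39.27 = 59.42 V

59.42 V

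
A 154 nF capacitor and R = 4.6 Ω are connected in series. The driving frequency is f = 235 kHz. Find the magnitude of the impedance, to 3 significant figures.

ω = 2πf = 1.477e+06 rad/s
X_C = 1/(ωC) = 4.40 Ω
Z = 4.60 − j4.40 Ω
|Z| = √(4.60² + 4.40²) = 6.36 Ω

6.36 Ω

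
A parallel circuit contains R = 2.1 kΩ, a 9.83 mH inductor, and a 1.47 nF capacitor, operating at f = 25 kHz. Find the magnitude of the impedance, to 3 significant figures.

ω = 2πf = 157100 rad/s
X_L = ωL = 1540 Ω
X_C = 1/(ωC) = 4330 Ω
Parallel: admittances add. Y = 1/R + 1/(jωL) + jωC
Y = (0.000476 − j0.000417) S
|Y| = 0.000633 S → |Z| = 1/|Y| = 1580 Ω, ∠Z = −∠Y = 41.2°

1580 Ω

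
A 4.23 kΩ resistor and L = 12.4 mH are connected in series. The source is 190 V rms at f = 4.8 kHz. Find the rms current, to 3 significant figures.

ω = 2πf = 30160 rad/s
X_L = ωL = 374 Ω
Z = 4230 + j374 Ω
|Z| = √(4230² + 374²) = 4250 Ω
I = V/|Z| = 190/4250 = 44.7 mA

44.7 mA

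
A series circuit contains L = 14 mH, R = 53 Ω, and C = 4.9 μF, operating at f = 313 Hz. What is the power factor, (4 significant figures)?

0.5708

ω = 2πf = 1967 rad/s
X_L = ωL = 27.53 Ω
X_C = 1/(ωC) = 103.8 Ω
Net reactance X = X_L − X_C = -76.24 Ω
Z = 53.00 − j76.24 Ω
|Z| = √(53.00² + 76.24²) = 92.85 Ω
∠Z = arctan(-76.24/53.00) = -55.19°
cos φ = cos(-55.19°) = 0.5708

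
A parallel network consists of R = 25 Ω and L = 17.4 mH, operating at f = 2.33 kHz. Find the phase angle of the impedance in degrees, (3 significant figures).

5.61°

ω = 2πf = 14640 rad/s
X_L = ωL = 255 Ω
Parallel: admittances add. Y = 1/R + 1/(jωL)
Y = (0.0400 − j0.00393) S
|Y| = 0.0402 S → |Z| = 1/|Y| = 24.9 Ω, ∠Z = −∠Y = 5.61°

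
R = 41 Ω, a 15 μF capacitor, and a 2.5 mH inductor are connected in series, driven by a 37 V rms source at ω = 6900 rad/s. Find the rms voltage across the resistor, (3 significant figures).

X_L = ωL = 17.2 Ω
X_C = 1/(ωC) = 9.66 Ω
Net reactance X = X_L − X_C = 7.59 Ω
Z = 41.0 + j7.59 Ω
|Z| = √(41.0² + 7.59²) = 41.7 Ω
I = V/|Z| = 887 mA
V_R = I·|Z_R| = 0.887 × 41.0 = 36.4 V

36.4 V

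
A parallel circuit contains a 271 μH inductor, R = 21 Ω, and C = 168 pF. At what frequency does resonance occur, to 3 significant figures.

ω₀ = 1/√(LC) = 1/√(0.000271 × 1.68e-10) = 4.687e+06 rad/s
f₀ = ω₀/(2π) = 746 kHz

746 kHz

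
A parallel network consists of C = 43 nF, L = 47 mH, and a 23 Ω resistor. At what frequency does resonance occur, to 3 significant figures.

ω₀ = 1/√(LC) = 1/√(0.047 × 4.3e-08) = 22240 rad/s
f₀ = ω₀/(2π) = 3.54 kHz

3.54 kHz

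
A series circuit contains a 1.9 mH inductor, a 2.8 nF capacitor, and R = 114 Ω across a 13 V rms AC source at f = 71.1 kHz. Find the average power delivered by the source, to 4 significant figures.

ω = 2πf = 446700 rad/s
X_L = ωL = 848.8 Ω
X_C = 1/(ωC) = 799.5 Ω
Net reactance X = X_L − X_C = 49.34 Ω
Z = 114.0 + j49.34 Ω
|Z| = √(114.0² + 49.34²) = 124.2 Ω
∠Z = arctan(49.34/114.0) = 23.40°
I = V/|Z| = 104.7 mA
P = VI cos φ = 13 × 0.1047 × cos(23.40°) = 1.249 W

1.249 W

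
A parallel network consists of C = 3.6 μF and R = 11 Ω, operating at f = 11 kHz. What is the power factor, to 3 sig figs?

ω = 2πf = 69120 rad/s
X_C = 1/(ωC) = 4.02 Ω
Parallel: admittances add. Y = 1/R + jωC
Y = (0.0909 + j0.249) S
|Y| = 0.265 S → |Z| = 1/|Y| = 3.77 Ω, ∠Z = −∠Y = -69.9°
cos φ = cos(-69.9°) = 0.343

0.343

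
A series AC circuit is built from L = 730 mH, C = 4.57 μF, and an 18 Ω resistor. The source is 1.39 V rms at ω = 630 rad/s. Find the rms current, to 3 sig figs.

X_L = ωL = 460 Ω
X_C = 1/(ωC) = 347 Ω
Net reactance X = X_L − X_C = 113 Ω
Z = 18.0 + j113 Ω
|Z| = √(18.0² + 113²) = 114 Ω
I = V/|Z| = 1.39/114 = 12.2 mA

12.2 mA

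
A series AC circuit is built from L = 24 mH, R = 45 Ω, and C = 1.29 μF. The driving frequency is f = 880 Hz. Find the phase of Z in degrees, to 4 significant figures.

ω = 2πf = 5529 rad/s
X_L = ωL = 132.7 Ω
X_C = 1/(ωC) = 140.2 Ω
Net reactance X = X_L − X_C = -7.499 Ω
Z = 45.00 − j7.499 Ω
|Z| = √(45.00² + 7.499²) = 45.62 Ω
∠Z = arctan(-7.499/45.00) = -9.461°

-9.461°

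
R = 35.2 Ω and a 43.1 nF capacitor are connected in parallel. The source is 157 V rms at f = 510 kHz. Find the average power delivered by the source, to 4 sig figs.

700.3 W

ω = 2πf = 3.204e+06 rad/s
X_C = 1/(ωC) = 7.241 Ω
Parallel: admittances add. Y = 1/R + jωC
Y = (0.02841 + j0.1381) S
|Y| = 0.1410 S → |Z| = 1/|Y| = 7.092 Ω, ∠Z = −∠Y = -78.38°
I = V/|Z| = 22.14 A
P = VI cos φ = 157 × 22.14 × cos(-78.38°) = 700.3 W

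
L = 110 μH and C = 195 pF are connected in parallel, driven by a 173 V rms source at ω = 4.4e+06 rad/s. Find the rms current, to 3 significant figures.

209 mA

X_L = ωL = 484 Ω
X_C = 1/(ωC) = 1170 Ω
Parallel: admittances add. Y = 1/(jωL) + jωC
Y = (0 − j0.00121) S
|Y| = 0.00121 S → |Z| = 1/|Y| = 828 Ω, ∠Z = −∠Y = 90.0°
I = V/|Z| = 173/828 = 209 mA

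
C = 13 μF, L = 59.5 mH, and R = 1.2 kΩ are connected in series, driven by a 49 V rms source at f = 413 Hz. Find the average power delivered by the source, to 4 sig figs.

ω = 2πf = 2595 rad/s
X_L = ωL = 154.4 Ω
X_C = 1/(ωC) = 29.64 Ω
Net reactance X = X_L − X_C = 124.8 Ω
Z = 1200 + j124.8 Ω
|Z| = √(1200² + 124.8²) = 1206 Ω
∠Z = arctan(124.8/1200) = 5.935°
I = V/|Z| = 40.61 mA
P = VI cos φ = 49 × 0.04061 × cos(5.935°) = 1.979 W

1.979 W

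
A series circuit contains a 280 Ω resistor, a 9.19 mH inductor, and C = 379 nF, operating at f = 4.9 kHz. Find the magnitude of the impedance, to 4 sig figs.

342.5 Ω

ω = 2πf = 30790 rad/s
X_L = ωL = 282.9 Ω
X_C = 1/(ωC) = 85.70 Ω
Net reactance X = X_L − X_C = 197.2 Ω
Z = 280.0 + j197.2 Ω
|Z| = √(280.0² + 197.2²) = 342.5 Ω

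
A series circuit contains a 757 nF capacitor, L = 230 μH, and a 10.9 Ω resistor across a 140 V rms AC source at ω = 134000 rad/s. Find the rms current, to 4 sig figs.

5.926 A

X_L = ωL = 30.82 Ω
X_C = 1/(ωC) = 9.858 Ω
Net reactance X = X_L − X_C = 20.96 Ω
Z = 10.90 + j20.96 Ω
|Z| = √(10.90² + 20.96²) = 23.63 Ω
I = V/|Z| = 140/23.63 = 5.926 A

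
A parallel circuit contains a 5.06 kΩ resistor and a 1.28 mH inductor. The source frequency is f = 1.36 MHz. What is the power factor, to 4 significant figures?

0.9076

ω = 2πf = 8.545e+06 rad/s
X_L = ωL = 10940 Ω
Parallel: admittances add. Y = 1/R + 1/(jωL)
Y = (0.0001976 − j9.143e-05) S
|Y| = 0.0002178 S → |Z| = 1/|Y| = 4592 Ω, ∠Z = −∠Y = 24.83°
cos φ = cos(24.83°) = 0.9076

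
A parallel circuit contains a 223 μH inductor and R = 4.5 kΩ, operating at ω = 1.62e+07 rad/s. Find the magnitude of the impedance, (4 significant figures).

2817 Ω

X_L = ωL = 3613 Ω
Parallel: admittances add. Y = 1/R + 1/(jωL)
Y = (0.0002222 − j0.0002768) S
|Y| = 0.0003550 S → |Z| = 1/|Y| = 2817 Ω, ∠Z = −∠Y = 51.24°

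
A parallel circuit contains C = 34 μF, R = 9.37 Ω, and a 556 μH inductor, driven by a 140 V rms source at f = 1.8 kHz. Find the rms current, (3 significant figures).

34.9 A

ω = 2πf = 11310 rad/s
X_L = ωL = 6.29 Ω
X_C = 1/(ωC) = 2.60 Ω
Parallel: admittances add. Y = 1/R + 1/(jωL) + jωC
Y = (0.107 + j0.226) S
|Y| = 0.249 S → |Z| = 1/|Y| = 4.01 Ω, ∠Z = −∠Y = -64.7°
I = V/|Z| = 140/4.01 = 34.9 A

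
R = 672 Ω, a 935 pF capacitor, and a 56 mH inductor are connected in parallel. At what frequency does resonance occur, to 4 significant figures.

ω₀ = 1/√(LC) = 1/√(0.056 × 9.35e-10) = 138200 rad/s
f₀ = ω₀/(2π) = 21.99 kHz

21.99 kHz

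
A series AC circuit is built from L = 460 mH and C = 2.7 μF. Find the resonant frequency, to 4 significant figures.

142.8 Hz

ω₀ = 1/√(LC) = 1/√(0.46 × 2.7e-06) = 897.3 rad/s
f₀ = ω₀/(2π) = 142.8 Hz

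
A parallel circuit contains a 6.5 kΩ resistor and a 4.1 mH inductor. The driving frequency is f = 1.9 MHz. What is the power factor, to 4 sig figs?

ω = 2πf = 1.194e+07 rad/s
X_L = ωL = 48950 Ω
Parallel: admittances add. Y = 1/R + 1/(jωL)
Y = (0.0001538 − j2.043e-05) S
|Y| = 0.0001552 S → |Z| = 1/|Y| = 6443 Ω, ∠Z = −∠Y = 7.565°
cos φ = cos(7.565°) = 0.9913

0.9913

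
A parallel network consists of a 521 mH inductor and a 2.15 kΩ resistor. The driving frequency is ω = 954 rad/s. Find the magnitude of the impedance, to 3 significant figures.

484 Ω

X_L = ωL = 497 Ω
Parallel: admittances add. Y = 1/R + 1/(jωL)
Y = (0.000465 − j0.00201) S
|Y| = 0.00206 S → |Z| = 1/|Y| = 484 Ω, ∠Z = −∠Y = 77.0°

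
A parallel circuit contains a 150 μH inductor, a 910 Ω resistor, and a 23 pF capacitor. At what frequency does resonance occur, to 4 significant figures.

2.710 MHz

ω₀ = 1/√(LC) = 1/√(0.00015 × 2.3e-11) = 1.703e+07 rad/s
f₀ = ω₀/(2π) = 2.710 MHz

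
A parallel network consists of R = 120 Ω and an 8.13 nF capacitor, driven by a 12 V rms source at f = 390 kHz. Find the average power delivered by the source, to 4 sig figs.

1.200 W

ω = 2πf = 2.45e+06 rad/s
X_C = 1/(ωC) = 50.20 Ω
Parallel: admittances add. Y = 1/R + jωC
Y = (0.008333 + j0.01992) S
|Y| = 0.02159 S → |Z| = 1/|Y| = 46.31 Ω, ∠Z = −∠Y = -67.30°
I = V/|Z| = 259.1 mA
P = VI cos φ = 12 × 0.2591 × cos(-67.30°) = 1.200 W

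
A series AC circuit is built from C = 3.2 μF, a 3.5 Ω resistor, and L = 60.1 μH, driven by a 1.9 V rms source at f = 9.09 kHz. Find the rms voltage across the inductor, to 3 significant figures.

1.61 V

ω = 2πf = 57110 rad/s
X_L = ωL = 3.43 Ω
X_C = 1/(ωC) = 5.47 Ω
Net reactance X = X_L − X_C = -2.04 Ω
Z = 3.50 − j2.04 Ω
|Z| = √(3.50² + 2.04²) = 4.05 Ω
I = V/|Z| = 469 mA
V_L = I·|Z_L| = 0.469 × 3.43 = 1.61 V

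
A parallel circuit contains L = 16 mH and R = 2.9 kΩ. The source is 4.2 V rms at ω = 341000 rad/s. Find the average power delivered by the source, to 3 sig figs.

X_L = ωL = 5460 Ω
Parallel: admittances add. Y = 1/R + 1/(jωL)
Y = (0.000345 − j0.000183) S
|Y| = 0.000391 S → |Z| = 1/|Y| = 2560 Ω, ∠Z = −∠Y = 28.0°
I = V/|Z| = 1.64 mA
P = VI cos φ = 4.2 × 0.00164 × cos(28.0°) = 6.08 mW

6.08 mW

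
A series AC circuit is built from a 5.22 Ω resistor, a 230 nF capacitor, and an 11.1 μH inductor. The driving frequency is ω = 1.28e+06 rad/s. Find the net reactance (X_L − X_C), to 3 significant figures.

10.8 Ω

X_L = ωL = 14.2 Ω
X_C = 1/(ωC) = 3.40 Ω
X = 14.2 − 3.40 = 10.8 Ω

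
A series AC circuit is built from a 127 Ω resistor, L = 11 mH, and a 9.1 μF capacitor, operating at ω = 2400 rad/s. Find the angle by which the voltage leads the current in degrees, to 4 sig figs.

X_L = ωL = 26.40 Ω
X_C = 1/(ωC) = 45.79 Ω
Net reactance X = X_L − X_C = -19.39 Ω
Z = 127.0 − j19.39 Ω
|Z| = √(127.0² + 19.39²) = 128.5 Ω
∠Z = arctan(-19.39/127.0) = -8.680°

-8.680°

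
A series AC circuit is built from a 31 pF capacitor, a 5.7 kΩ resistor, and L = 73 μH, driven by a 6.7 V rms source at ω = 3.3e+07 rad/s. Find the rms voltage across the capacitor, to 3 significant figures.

X_L = ωL = 2410 Ω
X_C = 1/(ωC) = 978 Ω
Net reactance X = X_L − X_C = 1430 Ω
Z = 5700 + j1430 Ω
|Z| = √(5700² + 1430²) = 5880 Ω
I = V/|Z| = 1.14 mA
V_C = I·|Z_C| = 0.00114 × 978 = 1.11 V

1.11 V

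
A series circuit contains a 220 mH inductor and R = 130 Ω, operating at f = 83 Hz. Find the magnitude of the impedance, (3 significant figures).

ω = 2πf = 521.5 rad/s
X_L = ωL = 115 Ω
Z = 130 + j115 Ω
|Z| = √(130² + 115²) = 173 Ω

173 Ω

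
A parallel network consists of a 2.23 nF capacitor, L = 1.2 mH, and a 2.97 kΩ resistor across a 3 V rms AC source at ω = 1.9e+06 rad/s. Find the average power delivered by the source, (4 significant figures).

X_L = ωL = 2280 Ω
X_C = 1/(ωC) = 236.0 Ω
Parallel: admittances add. Y = 1/R + 1/(jωL) + jωC
Y = (0.0003367 + j0.003798) S
|Y| = 0.003813 S → |Z| = 1/|Y| = 262.2 Ω, ∠Z = −∠Y = -84.93°
I = V/|Z| = 11.44 mA
P = VI cos φ = 3 × 0.01144 × cos(-84.93°) = 3.030 mW

3.030 mW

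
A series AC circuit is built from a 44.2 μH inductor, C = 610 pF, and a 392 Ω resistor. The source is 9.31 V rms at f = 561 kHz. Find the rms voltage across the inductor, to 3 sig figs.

2.90 V

ω = 2πf = 3.525e+06 rad/s
X_L = ωL = 156 Ω
X_C = 1/(ωC) = 465 Ω
Net reactance X = X_L − X_C = -309 Ω
Z = 392 − j309 Ω
|Z| = √(392² + 309²) = 499 Ω
I = V/|Z| = 18.6 mA
V_L = I·|Z_L| = 0.0186 × 156 = 2.90 V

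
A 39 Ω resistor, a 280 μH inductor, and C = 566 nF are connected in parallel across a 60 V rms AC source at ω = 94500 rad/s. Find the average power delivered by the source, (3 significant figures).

92.3 W

X_L = ωL = 26.5 Ω
X_C = 1/(ωC) = 18.7 Ω
Parallel: admittances add. Y = 1/R + 1/(jωL) + jωC
Y = (0.0256 + j0.0157) S
|Y| = 0.0301 S → |Z| = 1/|Y| = 33.3 Ω, ∠Z = −∠Y = -31.5°
I = V/|Z| = 1.80 A
P = VI cos φ = 60 × 1.80 × cos(-31.5°) = 92.3 W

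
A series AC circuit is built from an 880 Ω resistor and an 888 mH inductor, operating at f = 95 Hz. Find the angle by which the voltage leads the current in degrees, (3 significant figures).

31.1°

ω = 2πf = 596.9 rad/s
X_L = ωL = 530 Ω
Z = 880 + j530 Ω
|Z| = √(880² + 530²) = 1030 Ω
∠Z = arctan(530/880) = 31.1°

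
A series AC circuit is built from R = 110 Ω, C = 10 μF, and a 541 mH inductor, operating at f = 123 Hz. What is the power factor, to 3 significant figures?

0.356

ω = 2πf = 772.8 rad/s
X_L = ωL = 418 Ω
X_C = 1/(ωC) = 129 Ω
Net reactance X = X_L − X_C = 289 Ω
Z = 110 + j289 Ω
|Z| = √(110² + 289²) = 309 Ω
∠Z = arctan(289/110) = 69.1°
cos φ = cos(69.1°) = 0.356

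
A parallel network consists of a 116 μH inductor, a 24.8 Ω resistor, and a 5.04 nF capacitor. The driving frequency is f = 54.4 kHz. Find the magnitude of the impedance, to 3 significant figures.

ω = 2πf = 341800 rad/s
X_L = ωL = 39.6 Ω
X_C = 1/(ωC) = 580 Ω
Parallel: admittances add. Y = 1/R + 1/(jωL) + jωC
Y = (0.0403 − j0.0235) S
|Y| = 0.0467 S → |Z| = 1/|Y| = 21.4 Ω, ∠Z = −∠Y = 30.2°

21.4 Ω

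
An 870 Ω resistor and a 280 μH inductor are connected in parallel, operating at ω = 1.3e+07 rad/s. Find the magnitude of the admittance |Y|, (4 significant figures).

1.182 mS

X_L = ωL = 3640 Ω
Parallel: admittances add. Y = 1/R + 1/(jωL)
Y = (0.001149 − j0.0002747) S
|Y| = 0.001182 S → |Z| = 1/|Y| = 846.2 Ω, ∠Z = −∠Y = 13.44°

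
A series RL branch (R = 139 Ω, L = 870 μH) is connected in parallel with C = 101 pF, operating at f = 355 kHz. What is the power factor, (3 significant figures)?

0.127

ω = 2πf = 2.231e+06 rad/s
X_L = ωL = 1940 Ω
X_C = 1/(ωC) = 4440 Ω
Branch 1 (R+jX_L): Z₁ = 139 + j1940 Ω, |Z₁| = 1950 Ω
Branch 2 (−jX_C): Z₂ = −j4440 Ω
Parallel: Z = Z₁Z₂/(Z₁+Z₂), |Z| = 3450 Ω, ∠Z = 82.7°
cos φ = cos(82.7°) = 0.127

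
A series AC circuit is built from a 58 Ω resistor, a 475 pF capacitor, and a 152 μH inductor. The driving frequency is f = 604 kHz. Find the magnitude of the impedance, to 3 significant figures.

ω = 2πf = 3.795e+06 rad/s
X_L = ωL = 577 Ω
X_C = 1/(ωC) = 555 Ω
Net reactance X = X_L − X_C = 22.1 Ω
Z = 58.0 + j22.1 Ω
|Z| = √(58.0² + 22.1²) = 62.1 Ω

62.1 Ω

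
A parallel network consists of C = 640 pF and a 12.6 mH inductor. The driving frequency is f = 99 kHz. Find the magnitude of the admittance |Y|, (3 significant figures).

ω = 2πf = 622000 rad/s
X_L = ωL = 7840 Ω
X_C = 1/(ωC) = 2510 Ω
Parallel: admittances add. Y = 1/(jωL) + jωC
Y = (0 + j0.000271) S
|Y| = 0.000271 S → |Z| = 1/|Y| = 3700 Ω, ∠Z = −∠Y = -90.0°

271 μS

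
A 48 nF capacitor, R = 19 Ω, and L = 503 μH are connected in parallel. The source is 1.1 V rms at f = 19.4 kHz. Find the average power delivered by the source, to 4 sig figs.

ω = 2πf = 121900 rad/s
X_L = ωL = 61.31 Ω
X_C = 1/(ωC) = 170.9 Ω
Parallel: admittances add. Y = 1/R + 1/(jωL) + jωC
Y = (0.05263 − j0.01046) S
|Y| = 0.05366 S → |Z| = 1/|Y| = 18.64 Ω, ∠Z = −∠Y = 11.24°
I = V/|Z| = 59.03 mA
P = VI cos φ = 1.1 × 0.05903 × cos(11.24°) = 63.68 mW

63.68 mW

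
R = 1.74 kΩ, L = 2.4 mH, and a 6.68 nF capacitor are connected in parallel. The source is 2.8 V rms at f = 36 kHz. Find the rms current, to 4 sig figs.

1.857 mA

ω = 2πf = 226200 rad/s
X_L = ωL = 542.9 Ω
X_C = 1/(ωC) = 661.8 Ω
Parallel: admittances add. Y = 1/R + 1/(jωL) + jωC
Y = (0.0005747 − j0.0003311) S
|Y| = 0.0006633 S → |Z| = 1/|Y| = 1508 Ω, ∠Z = −∠Y = 29.95°
I = V/|Z| = 2.8/1508 = 1.857 mA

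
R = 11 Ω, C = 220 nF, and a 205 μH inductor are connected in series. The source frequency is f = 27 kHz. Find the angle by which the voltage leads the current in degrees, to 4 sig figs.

35.97°

ω = 2πf = 169600 rad/s
X_L = ωL = 34.78 Ω
X_C = 1/(ωC) = 26.79 Ω
Net reactance X = X_L − X_C = 7.984 Ω
Z = 11.00 + j7.984 Ω
|Z| = √(11.00² + 7.984²) = 13.59 Ω
∠Z = arctan(7.984/11.00) = 35.97°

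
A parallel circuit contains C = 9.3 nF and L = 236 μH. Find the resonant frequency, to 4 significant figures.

107.4 kHz

ω₀ = 1/√(LC) = 1/√(0.000236 × 9.3e-09) = 675000 rad/s
f₀ = ω₀/(2π) = 107.4 kHz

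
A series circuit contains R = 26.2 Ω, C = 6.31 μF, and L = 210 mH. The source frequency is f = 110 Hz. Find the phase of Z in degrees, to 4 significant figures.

-72.71°

ω = 2πf = 691.2 rad/s
X_L = ωL = 145.1 Ω
X_C = 1/(ωC) = 229.3 Ω
Net reactance X = X_L − X_C = -84.16 Ω
Z = 26.20 − j84.16 Ω
|Z| = √(26.20² + 84.16²) = 88.14 Ω
∠Z = arctan(-84.16/26.20) = -72.71°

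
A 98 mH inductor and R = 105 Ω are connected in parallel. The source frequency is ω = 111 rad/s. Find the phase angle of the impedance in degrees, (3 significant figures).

84.1°

X_L = ωL = 10.9 Ω
Parallel: admittances add. Y = 1/R + 1/(jωL)
Y = (0.00952 − j0.0919) S
|Y| = 0.0924 S → |Z| = 1/|Y| = 10.8 Ω, ∠Z = −∠Y = 84.1°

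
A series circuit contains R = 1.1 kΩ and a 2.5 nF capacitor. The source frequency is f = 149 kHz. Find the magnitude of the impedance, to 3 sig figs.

1180 Ω

ω = 2πf = 936200 rad/s
X_C = 1/(ωC) = 427 Ω
Z = 1100 − j427 Ω
|Z| = √(1100² + 427²) = 1180 Ω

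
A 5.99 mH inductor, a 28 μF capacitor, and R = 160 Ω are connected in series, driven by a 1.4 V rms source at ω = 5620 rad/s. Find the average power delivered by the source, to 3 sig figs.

11.9 mW

X_L = ωL = 33.7 Ω
X_C = 1/(ωC) = 6.35 Ω
Net reactance X = X_L − X_C = 27.3 Ω
Z = 160 + j27.3 Ω
|Z| = √(160² + 27.3²) = 162 Ω
∠Z = arctan(27.3/160) = 9.69°
I = V/|Z| = 8.63 mA
P = VI cos φ = 1.4 × 0.00863 × cos(9.69°) = 11.9 mW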